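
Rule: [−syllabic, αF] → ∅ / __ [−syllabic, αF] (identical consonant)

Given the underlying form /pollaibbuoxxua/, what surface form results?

polaibuoxua

/ll/ is a geminate; the first /l/ deletes.
/bb/ is a geminate; the first /b/ deletes.
/xx/ is a geminate; the first /x/ deletes.
Surface form: [polaibuoxua].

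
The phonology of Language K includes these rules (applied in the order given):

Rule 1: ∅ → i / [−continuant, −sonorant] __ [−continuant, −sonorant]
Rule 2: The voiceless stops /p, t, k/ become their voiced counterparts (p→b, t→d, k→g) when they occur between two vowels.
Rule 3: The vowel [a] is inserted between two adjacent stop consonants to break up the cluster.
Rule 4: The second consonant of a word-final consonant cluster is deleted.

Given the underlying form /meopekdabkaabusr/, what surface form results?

meobegidabigaabus

Rule 1 (stop-cluster i-epenthesis): /k/ and /d/ form a stop–stop cluster, so [i] is inserted between them. /b/ and /k/ form a stop–stop cluster, so [i] is inserted between them. /meopekdabkaabusr/ → meopekidabikaabusr.
Rule 2 (intervocalic voicing): /p/ is a voiceless stop between vowels /o/ and /e/, so it voices to [b]. /k/ is a voiceless stop between vowels /e/ and /i/, so it voices to [g]. /k/ is a voiceless stop between vowels /i/ and /a/, so it voices to [g]. /meopekidabikaabusr/ → meobegidabigaabusr.
Rule 3 (stop-cluster a-epenthesis): no segment meets the environment; /meobegidabigaabusr/ is unchanged.
Rule 4 (final cluster simplification): /r/ is the second consonant of a word-final cluster /sr/, so it deletes. /meobegidabigaabusr/ → meobegidabigaabus.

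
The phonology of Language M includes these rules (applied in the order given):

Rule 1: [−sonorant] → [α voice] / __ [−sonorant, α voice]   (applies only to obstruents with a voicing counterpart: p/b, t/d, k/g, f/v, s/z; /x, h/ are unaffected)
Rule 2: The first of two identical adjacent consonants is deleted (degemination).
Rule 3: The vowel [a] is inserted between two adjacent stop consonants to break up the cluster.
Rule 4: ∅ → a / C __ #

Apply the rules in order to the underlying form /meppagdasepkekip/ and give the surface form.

mepagadasepakekipa

Rule 1 (regressive voicing assimilation): no segment meets the environment; /meppagdasepkekip/ is unchanged.
Rule 2 (degemination): /pp/ is a geminate; the first /p/ deletes. /meppagdasepkekip/ → mepagdasepkekip.
Rule 3 (stop-cluster a-epenthesis): /g/ and /d/ form a stop–stop cluster, so [a] is inserted between them. /p/ and /k/ form a stop–stop cluster, so [a] is inserted between them. /mepagdasepkekip/ → mepagadasepakekip.
Rule 4 (final a-epenthesis): the form ends in the consonant /p/, so [a] is inserted word-finally. /mepagadasepakekip/ → mepagadasepakekipa.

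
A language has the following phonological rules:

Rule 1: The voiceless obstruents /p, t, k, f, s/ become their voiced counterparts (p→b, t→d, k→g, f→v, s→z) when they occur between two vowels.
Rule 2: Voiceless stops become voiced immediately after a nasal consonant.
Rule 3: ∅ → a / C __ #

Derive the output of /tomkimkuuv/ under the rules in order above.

Rule 1 (intervocalic voicing): no segment meets the environment; /tomkimkuuv/ is unchanged.
Rule 2 (post-nasal voicing): /k/ is a voiceless stop immediately after the nasal /m/, so it voices to [g]. /k/ is a voiceless stop immediately after the nasal /m/, so it voices to [g]. /tomkimkuuv/ → tomgimguuv.
Rule 3 (final a-epenthesis): the form ends in the consonant /v/, so [a] is inserted word-finally. /tomgimguuv/ → tomgimguuva.

tomgimguuva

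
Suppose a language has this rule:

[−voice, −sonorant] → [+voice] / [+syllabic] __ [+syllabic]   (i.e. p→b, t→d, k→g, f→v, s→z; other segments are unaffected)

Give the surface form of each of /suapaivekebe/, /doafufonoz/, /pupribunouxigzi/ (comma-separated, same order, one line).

suabaivegebe, doavuvonoz, pupribunouxigzi

/suapaivekebe/: /p/ is a voiceless obstruent between vowels /a/ and /a/, so it voices to [b]. /k/ is a voiceless obstruent between vowels /e/ and /e/, so it voices to [g]. → [suabaivegebe].
/doafufonoz/: /f/ is a voiceless obstruent between vowels /a/ and /u/, so it voices to [v]. /f/ is a voiceless obstruent between vowels /u/ and /o/, so it voices to [v]. → [doavuvonoz].
/pupribunouxigzi/: the rule's environment is not met; surfaces unchanged as [pupribunouxigzi].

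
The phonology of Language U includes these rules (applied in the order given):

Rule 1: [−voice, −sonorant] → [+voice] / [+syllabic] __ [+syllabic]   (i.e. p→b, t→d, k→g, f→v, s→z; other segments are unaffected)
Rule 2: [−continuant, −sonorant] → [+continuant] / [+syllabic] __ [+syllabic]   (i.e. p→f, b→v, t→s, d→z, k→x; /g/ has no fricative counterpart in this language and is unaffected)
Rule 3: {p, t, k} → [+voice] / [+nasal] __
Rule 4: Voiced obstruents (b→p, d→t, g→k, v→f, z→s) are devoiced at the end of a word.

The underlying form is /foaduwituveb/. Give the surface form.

foazuwizuvep

Rule 1 (intervocalic voicing): /t/ is a voiceless obstruent between vowels /i/ and /u/, so it voices to [d]. /foaduwituveb/ → foaduwiduveb.
Rule 2 (intervocalic spirantization): /d/ is a stop between vowels /a/ and /u/, so it spirantizes to the fricative [z]. /d/ is a stop between vowels /i/ and /u/, so it spirantizes to the fricative [z]. /foaduwiduveb/ → foazuwizuveb.
Rule 3 (post-nasal voicing): no segment meets the environment; /foazuwizuveb/ is unchanged.
Rule 4 (final devoicing): /b/ is a voiced obstruent in word-final position, so it devoices to [p]. /foazuwizuveb/ → foazuwizuvep.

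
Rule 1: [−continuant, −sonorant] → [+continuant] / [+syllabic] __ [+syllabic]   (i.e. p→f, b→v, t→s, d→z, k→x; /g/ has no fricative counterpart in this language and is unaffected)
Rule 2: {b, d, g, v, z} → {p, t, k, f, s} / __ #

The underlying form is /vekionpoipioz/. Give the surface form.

vexionpoifios

Rule 1 (intervocalic spirantization): /k/ is a stop between vowels /e/ and /i/, so it spirantizes to the fricative [x]. /p/ is a stop between vowels /i/ and /i/, so it spirantizes to the fricative [f]. /vekionpoipioz/ → vexionpoifioz.
Rule 2 (final devoicing): /z/ is a voiced obstruent in word-final position, so it devoices to [s]. /vexionpoifioz/ → vexionpoifios.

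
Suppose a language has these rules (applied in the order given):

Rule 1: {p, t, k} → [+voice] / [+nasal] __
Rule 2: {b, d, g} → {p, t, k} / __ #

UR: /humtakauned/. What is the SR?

humdakaunet

Rule 1 (post-nasal voicing): /t/ is a voiceless stop immediately after the nasal /m/, so it voices to [d]. /humtakauned/ → humdakauned.
Rule 2 (final devoicing): /d/ is a voiced stop in word-final position, so it devoices to [t]. /humdakauned/ → humdakaunet.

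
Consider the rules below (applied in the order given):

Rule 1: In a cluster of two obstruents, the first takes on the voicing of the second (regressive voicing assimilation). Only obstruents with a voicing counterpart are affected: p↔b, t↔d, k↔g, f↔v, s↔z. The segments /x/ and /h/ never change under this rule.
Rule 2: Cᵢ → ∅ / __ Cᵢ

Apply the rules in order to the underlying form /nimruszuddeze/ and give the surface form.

nimruzudeze

Rule 1 (regressive voicing assimilation): /s/ precedes the voiced obstruent /z/, so it voices to [z] by assimilation. /nimruszuddeze/ → nimruzzuddeze.
Rule 2 (degemination): /zz/ is a geminate; the first /z/ deletes. /dd/ is a geminate; the first /d/ deletes. /nimruzzuddeze/ → nimruzudeze.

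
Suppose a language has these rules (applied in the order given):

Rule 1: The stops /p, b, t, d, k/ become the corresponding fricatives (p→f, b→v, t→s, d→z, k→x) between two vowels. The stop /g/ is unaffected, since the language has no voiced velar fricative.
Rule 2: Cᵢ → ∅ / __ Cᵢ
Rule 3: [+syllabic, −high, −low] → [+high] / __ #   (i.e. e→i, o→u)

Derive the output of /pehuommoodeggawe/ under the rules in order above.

pehuomoozegawi

Rule 1 (intervocalic spirantization): /d/ is a stop between vowels /o/ and /e/, so it spirantizes to the fricative [z]. /pehuommoodeggawe/ → pehuommoozeggawe.
Rule 2 (degemination): /mm/ is a geminate; the first /m/ deletes. /gg/ is a geminate; the first /g/ deletes. /pehuommoozeggawe/ → pehuomoozegawe.
Rule 3 (final vowel raising): /e/ is a mid vowel in word-final position, so it raises to [i]. /pehuomoozegawe/ → pehuomoozegawi.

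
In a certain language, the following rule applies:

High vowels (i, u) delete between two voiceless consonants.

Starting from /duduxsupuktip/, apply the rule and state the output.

duduxspktp

/u/ is a high vowel flanked by voiceless consonants /s/ and /p/, so it deletes.
/u/ is a high vowel flanked by voiceless consonants /p/ and /k/, so it deletes.
/i/ is a high vowel flanked by voiceless consonants /t/ and /p/, so it deletes.
The other instances of /u/ do not occur in the required environment and remain unchanged.
Surface form: [duduxspktp].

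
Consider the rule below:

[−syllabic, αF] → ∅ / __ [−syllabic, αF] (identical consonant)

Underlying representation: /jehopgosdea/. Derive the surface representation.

jehopgosdea

No segment of /jehopgosdea/ meets the structural description of the rule, so the form surfaces unchanged.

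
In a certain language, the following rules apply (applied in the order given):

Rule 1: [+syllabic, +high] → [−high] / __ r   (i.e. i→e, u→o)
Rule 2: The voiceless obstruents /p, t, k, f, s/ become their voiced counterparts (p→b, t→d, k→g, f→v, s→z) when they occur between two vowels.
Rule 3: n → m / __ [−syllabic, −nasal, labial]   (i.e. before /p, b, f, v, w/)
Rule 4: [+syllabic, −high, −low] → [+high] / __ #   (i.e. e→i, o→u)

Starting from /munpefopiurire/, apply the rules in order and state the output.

mumpevobioreri

Rule 1 (pre-rhotic lowering): /u/ is a high vowel immediately before /r/, so it lowers to [o]. /i/ is a high vowel immediately before /r/, so it lowers to [e]. /munpefopiurire/ → munpefopiorere.
Rule 2 (intervocalic voicing): /f/ is a voiceless obstruent between vowels /e/ and /o/, so it voices to [v]. /p/ is a voiceless obstruent between vowels /o/ and /i/, so it voices to [b]. /munpefopiorere/ → munpevobiorere.
Rule 3 (nasal place assimilation): /n/ precedes the labial consonant /p/, so it assimilates in place to [m]. /munpevobiorere/ → mumpevobiorere.
Rule 4 (final vowel raising): /e/ is a mid vowel in word-final position, so it raises to [i]. /mumpevobiorere/ → mumpevobioreri.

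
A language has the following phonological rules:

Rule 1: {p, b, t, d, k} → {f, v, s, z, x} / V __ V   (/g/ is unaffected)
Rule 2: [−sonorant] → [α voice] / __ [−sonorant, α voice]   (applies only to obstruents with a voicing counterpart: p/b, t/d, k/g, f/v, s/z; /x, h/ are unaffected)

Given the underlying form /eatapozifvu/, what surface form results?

easafozivvu

Rule 1 (intervocalic spirantization): /t/ is a stop between vowels /a/ and /a/, so it spirantizes to the fricative [s]. /p/ is a stop between vowels /a/ and /o/, so it spirantizes to the fricative [f]. /eatapozifvu/ → easafozifvu.
Rule 2 (regressive voicing assimilation): /f/ precedes the voiced obstruent /v/, so it voices to [v] by assimilation. /easafozifvu/ → easafozivvu.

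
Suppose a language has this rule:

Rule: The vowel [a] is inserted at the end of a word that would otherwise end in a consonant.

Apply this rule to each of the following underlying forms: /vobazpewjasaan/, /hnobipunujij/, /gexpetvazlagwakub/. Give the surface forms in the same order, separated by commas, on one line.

vobazpewjasaana, hnobipunujija, gexpetvazlagwakuba

/vobazpewjasaan/: the form ends in the consonant /n/, so [a] is inserted word-finally. → [vobazpewjasaana].
/hnobipunujij/: the form ends in the consonant /j/, so [a] is inserted word-finally. → [hnobipunujija].
/gexpetvazlagwakub/: the form ends in the consonant /b/, so [a] is inserted word-finally. → [gexpetvazlagwakuba].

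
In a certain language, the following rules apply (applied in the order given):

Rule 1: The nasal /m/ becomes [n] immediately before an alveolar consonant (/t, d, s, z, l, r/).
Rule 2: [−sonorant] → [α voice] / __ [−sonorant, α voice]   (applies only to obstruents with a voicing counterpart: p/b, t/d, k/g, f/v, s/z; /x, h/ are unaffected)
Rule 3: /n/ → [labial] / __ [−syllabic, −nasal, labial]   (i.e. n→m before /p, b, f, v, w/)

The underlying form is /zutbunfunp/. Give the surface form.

Rule 1 (nasal place assimilation): no segment meets the environment; /zutbunfunp/ is unchanged.
Rule 2 (regressive voicing assimilation): /t/ precedes the voiced obstruent /b/, so it voices to [d] by assimilation. /zutbunfunp/ → zudbunfunp.
Rule 3 (nasal place assimilation): /n/ precedes the labial consonant /f/, so it assimilates in place to [m]. /n/ precedes the labial consonant /p/, so it assimilates in place to [m]. /zudbunfunp/ → zudbumfump.

zudbumfump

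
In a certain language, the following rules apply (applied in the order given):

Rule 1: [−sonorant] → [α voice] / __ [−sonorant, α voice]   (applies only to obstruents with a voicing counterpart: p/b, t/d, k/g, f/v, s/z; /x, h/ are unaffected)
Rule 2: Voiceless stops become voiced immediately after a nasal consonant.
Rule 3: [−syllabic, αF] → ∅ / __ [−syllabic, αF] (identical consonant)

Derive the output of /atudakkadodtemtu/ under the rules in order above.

atudakadotemdu

Rule 1 (regressive voicing assimilation): /d/ precedes the voiceless obstruent /t/, so it devoices to [t] by assimilation. /atudakkadodtemtu/ → atudakkadottemtu.
Rule 2 (post-nasal voicing): /t/ is a voiceless stop immediately after the nasal /m/, so it voices to [d]. /atudakkadottemtu/ → atudakkadottemdu.
Rule 3 (degemination): /kk/ is a geminate; the first /k/ deletes. /tt/ is a geminate; the first /t/ deletes. /atudakkadottemdu/ → atudakadotemdu.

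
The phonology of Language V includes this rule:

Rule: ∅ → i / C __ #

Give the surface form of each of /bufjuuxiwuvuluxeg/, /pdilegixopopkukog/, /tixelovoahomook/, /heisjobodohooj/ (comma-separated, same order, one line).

bufjuuxiwuvuluxegi, pdilegixopopkukogi, tixelovoahomooki, heisjobodohooji

/bufjuuxiwuvuluxeg/: the form ends in the consonant /g/, so [i] is inserted word-finally. → [bufjuuxiwuvuluxegi].
/pdilegixopopkukog/: the form ends in the consonant /g/, so [i] is inserted word-finally. → [pdilegixopopkukogi].
/tixelovoahomook/: the form ends in the consonant /k/, so [i] is inserted word-finally. → [tixelovoahomooki].
/heisjobodohooj/: the form ends in the consonant /j/, so [i] is inserted word-finally. → [heisjobodohooji].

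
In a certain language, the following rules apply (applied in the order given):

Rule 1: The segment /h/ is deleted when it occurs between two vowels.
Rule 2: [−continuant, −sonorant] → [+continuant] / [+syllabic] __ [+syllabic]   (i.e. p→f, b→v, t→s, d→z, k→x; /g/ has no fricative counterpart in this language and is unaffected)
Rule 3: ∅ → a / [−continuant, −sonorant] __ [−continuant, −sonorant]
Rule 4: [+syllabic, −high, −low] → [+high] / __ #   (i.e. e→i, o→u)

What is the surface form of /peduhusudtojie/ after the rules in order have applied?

pezuusudatojii

Rule 1 (intervocalic h-deletion): /h/ occurs between vowels /u/ and /u/, so it deletes. /peduhusudtojie/ → peduusudtojie.
Rule 2 (intervocalic spirantization): /d/ is a stop between vowels /e/ and /u/, so it spirantizes to the fricative [z]. /peduusudtojie/ → pezuusudtojie.
Rule 3 (stop-cluster a-epenthesis): /d/ and /t/ form a stop–stop cluster, so [a] is inserted between them. /pezuusudtojie/ → pezuusudatojie.
Rule 4 (final vowel raising): /e/ is a mid vowel in word-final position, so it raises to [i]. /pezuusudatojie/ → pezuusudatojii.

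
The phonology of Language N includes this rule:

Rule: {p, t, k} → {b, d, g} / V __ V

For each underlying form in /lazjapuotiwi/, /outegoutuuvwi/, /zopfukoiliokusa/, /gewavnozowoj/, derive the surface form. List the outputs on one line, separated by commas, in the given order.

/lazjapuotiwi/: /p/ is a voiceless stop between vowels /a/ and /u/, so it voices to [b]. /t/ is a voiceless stop between vowels /o/ and /i/, so it voices to [d]. → [lazjabuodiwi].
/outegoutuuvwi/: /t/ is a voiceless stop between vowels /u/ and /e/, so it voices to [d]. /t/ is a voiceless stop between vowels /u/ and /u/, so it voices to [d]. → [oudegouduuvwi].
/zopfukoiliokusa/: /k/ is a voiceless stop between vowels /u/ and /o/, so it voices to [g]. /k/ is a voiceless stop between vowels /o/ and /u/, so it voices to [g]. → [zopfugoiliogusa].
/gewavnozowoj/: the rule's environment is not met; surfaces unchanged as [gewavnozowoj].

lazjabuodiwi, oudegouduuvwi, zopfugoiliogusa, gewavnozowoj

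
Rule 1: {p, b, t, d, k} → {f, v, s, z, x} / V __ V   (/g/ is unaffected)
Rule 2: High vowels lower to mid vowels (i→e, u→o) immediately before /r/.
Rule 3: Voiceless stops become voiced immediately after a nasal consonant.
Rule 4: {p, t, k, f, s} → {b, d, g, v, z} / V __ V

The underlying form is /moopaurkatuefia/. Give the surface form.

moovaorkazuevia

Rule 1 (intervocalic spirantization): /p/ is a stop between vowels /o/ and /a/, so it spirantizes to the fricative [f]. /t/ is a stop between vowels /a/ and /u/, so it spirantizes to the fricative [s]. /moopaurkatuefia/ → moofaurkasuefia.
Rule 2 (pre-rhotic lowering): /u/ is a high vowel immediately before /r/, so it lowers to [o]. /moofaurkasuefia/ → moofaorkasuefia.
Rule 3 (post-nasal voicing): no segment meets the environment; /moofaorkasuefia/ is unchanged.
Rule 4 (intervocalic voicing): /f/ is a voiceless obstruent between vowels /o/ and /a/, so it voices to [v]. /s/ is a voiceless obstruent between vowels /a/ and /u/, so it voices to [z]. /f/ is a voiceless obstruent between vowels /e/ and /i/, so it voices to [v]. /moofaorkasuefia/ → moovaorkazuevia.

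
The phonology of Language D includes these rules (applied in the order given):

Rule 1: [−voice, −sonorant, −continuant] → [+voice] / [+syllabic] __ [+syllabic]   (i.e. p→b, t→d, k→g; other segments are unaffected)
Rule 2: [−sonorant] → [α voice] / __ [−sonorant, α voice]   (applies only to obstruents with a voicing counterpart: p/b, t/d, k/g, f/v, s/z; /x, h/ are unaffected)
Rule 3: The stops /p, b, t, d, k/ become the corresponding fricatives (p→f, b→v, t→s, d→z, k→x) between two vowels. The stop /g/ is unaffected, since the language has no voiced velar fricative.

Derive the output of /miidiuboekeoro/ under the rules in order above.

miiziuvoegeoro

Rule 1 (intervocalic voicing): /k/ is a voiceless stop between vowels /e/ and /e/, so it voices to [g]. /miidiuboekeoro/ → miidiuboegeoro.
Rule 2 (regressive voicing assimilation): no segment meets the environment; /miidiuboegeoro/ is unchanged.
Rule 3 (intervocalic spirantization): /d/ is a stop between vowels /i/ and /i/, so it spirantizes to the fricative [z]. /b/ is a stop between vowels /u/ and /o/, so it spirantizes to the fricative [v]. /miidiuboegeoro/ → miiziuvoegeoro.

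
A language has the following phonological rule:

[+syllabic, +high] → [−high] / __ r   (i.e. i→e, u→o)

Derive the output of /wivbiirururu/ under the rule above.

wivbierororu

Scanning /wivbiirururu/: /i/ at position 2 is not in the conditioning environment; /i/ at position 5 is not in the conditioning environment; /i/ is a high vowel immediately before /r/, so it lowers to [e]; /u/ is a high vowel immediately before /r/, so it lowers to [o]; /u/ is a high vowel immediately before /r/, so it lowers to [o]; /u/ at position 12 is not in the conditioning environment.
Result: [wivbierororu].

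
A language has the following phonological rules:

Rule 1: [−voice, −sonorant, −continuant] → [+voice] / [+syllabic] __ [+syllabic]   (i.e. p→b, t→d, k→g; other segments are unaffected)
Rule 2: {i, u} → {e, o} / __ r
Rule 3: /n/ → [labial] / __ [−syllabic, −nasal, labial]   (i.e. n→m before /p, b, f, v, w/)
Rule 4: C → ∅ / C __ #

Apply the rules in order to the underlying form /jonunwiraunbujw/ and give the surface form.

Rule 1 (intervocalic voicing): no segment meets the environment; /jonunwiraunbujw/ is unchanged.
Rule 2 (pre-rhotic lowering): /i/ is a high vowel immediately before /r/, so it lowers to [e]. /jonunwiraunbujw/ → jonunweraunbujw.
Rule 3 (nasal place assimilation): /n/ precedes the labial consonant /w/, so it assimilates in place to [m]. /n/ precedes the labial consonant /b/, so it assimilates in place to [m]. /jonunweraunbujw/ → jonumweraumbujw.
Rule 4 (final cluster simplification): /w/ is the second consonant of a word-final cluster /jw/, so it deletes. /jonumweraumbujw/ → jonumweraumbuj.

jonumweraumbuj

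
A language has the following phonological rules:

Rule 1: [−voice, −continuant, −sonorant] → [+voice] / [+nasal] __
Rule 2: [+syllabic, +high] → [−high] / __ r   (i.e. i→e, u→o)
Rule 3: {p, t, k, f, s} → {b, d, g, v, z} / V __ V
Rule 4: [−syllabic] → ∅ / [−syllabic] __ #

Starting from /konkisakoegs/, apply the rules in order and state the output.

kongizagoeg

Rule 1 (post-nasal voicing): /k/ is a voiceless stop immediately after the nasal /n/, so it voices to [g]. /konkisakoegs/ → kongisakoegs.
Rule 2 (pre-rhotic lowering): no segment meets the environment; /kongisakoegs/ is unchanged.
Rule 3 (intervocalic voicing): /s/ is a voiceless obstruent between vowels /i/ and /a/, so it voices to [z]. /k/ is a voiceless obstruent between vowels /a/ and /o/, so it voices to [g]. /kongisakoegs/ → kongizagoegs.
Rule 4 (final cluster simplification): /s/ is the second consonant of a word-final cluster /gs/, so it deletes. /kongizagoegs/ → kongizagoeg.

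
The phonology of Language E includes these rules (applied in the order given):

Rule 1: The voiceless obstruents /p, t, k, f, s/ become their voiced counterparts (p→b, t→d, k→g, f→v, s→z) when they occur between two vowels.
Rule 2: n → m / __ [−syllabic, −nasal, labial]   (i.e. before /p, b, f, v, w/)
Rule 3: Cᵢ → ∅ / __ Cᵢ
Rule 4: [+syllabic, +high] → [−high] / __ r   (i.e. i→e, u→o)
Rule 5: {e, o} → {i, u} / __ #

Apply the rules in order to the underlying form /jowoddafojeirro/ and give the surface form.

jowodavojeeru

Rule 1 (intervocalic voicing): /f/ is a voiceless obstruent between vowels /a/ and /o/, so it voices to [v]. /jowoddafojeirro/ → jowoddavojeirro.
Rule 2 (nasal place assimilation): no segment meets the environment; /jowoddavojeirro/ is unchanged.
Rule 3 (degemination): /dd/ is a geminate; the first /d/ deletes. /rr/ is a geminate; the first /r/ deletes. /jowoddavojeirro/ → jowodavojeiro.
Rule 4 (pre-rhotic lowering): /i/ is a high vowel immediately before /r/, so it lowers to [e]. /jowodavojeiro/ → jowodavojeero.
Rule 5 (final vowel raising): /o/ is a mid vowel in word-final position, so it raises to [u]. /jowodavojeero/ → jowodavojeeru.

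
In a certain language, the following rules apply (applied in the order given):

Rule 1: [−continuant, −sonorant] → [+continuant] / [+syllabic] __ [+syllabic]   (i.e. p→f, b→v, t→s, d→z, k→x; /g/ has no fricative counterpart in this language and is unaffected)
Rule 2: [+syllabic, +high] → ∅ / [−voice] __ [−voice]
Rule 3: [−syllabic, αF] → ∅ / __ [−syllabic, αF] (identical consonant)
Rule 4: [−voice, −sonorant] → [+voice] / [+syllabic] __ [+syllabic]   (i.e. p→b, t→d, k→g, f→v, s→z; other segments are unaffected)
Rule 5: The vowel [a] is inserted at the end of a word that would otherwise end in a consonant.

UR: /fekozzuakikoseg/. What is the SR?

Rule 1 (intervocalic spirantization): /k/ is a stop between vowels /e/ and /o/, so it spirantizes to the fricative [x]. /k/ is a stop between vowels /a/ and /i/, so it spirantizes to the fricative [x]. /k/ is a stop between vowels /i/ and /o/, so it spirantizes to the fricative [x]. /fekozzuakikoseg/ → fexozzuaxixoseg.
Rule 2 (high vowel syncope): /i/ is a high vowel flanked by voiceless consonants /x/ and /x/, so it deletes. /fexozzuaxixoseg/ → fexozzuaxxoseg.
Rule 3 (degemination): /zz/ is a geminate; the first /z/ deletes. /xx/ is a geminate; the first /x/ deletes. /fexozzuaxxoseg/ → fexozuaxoseg.
Rule 4 (intervocalic voicing): /s/ is a voiceless obstruent between vowels /o/ and /e/, so it voices to [z]. /fexozuaxoseg/ → fexozuaxozeg.
Rule 5 (final a-epenthesis): the form ends in the consonant /g/, so [a] is inserted word-finally. /fexozuaxozeg/ → fexozuaxozega.

fexozuaxozega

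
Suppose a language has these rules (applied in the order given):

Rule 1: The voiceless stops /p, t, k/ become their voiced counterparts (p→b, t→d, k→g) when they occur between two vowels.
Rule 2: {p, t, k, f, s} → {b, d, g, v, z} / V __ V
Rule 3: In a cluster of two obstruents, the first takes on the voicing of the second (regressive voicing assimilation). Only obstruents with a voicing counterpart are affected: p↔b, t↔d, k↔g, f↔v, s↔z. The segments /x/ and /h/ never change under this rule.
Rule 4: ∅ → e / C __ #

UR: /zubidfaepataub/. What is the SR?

zubitfaebadaube

Rule 1 (intervocalic voicing): /p/ is a voiceless stop between vowels /e/ and /a/, so it voices to [b]. /t/ is a voiceless stop between vowels /a/ and /a/, so it voices to [d]. /zubidfaepataub/ → zubidfaebadaub.
Rule 2 (intervocalic voicing): no segment meets the environment; /zubidfaebadaub/ is unchanged.
Rule 3 (regressive voicing assimilation): /d/ precedes the voiceless obstruent /f/, so it devoices to [t] by assimilation. /zubidfaebadaub/ → zubitfaebadaub.
Rule 4 (final e-epenthesis): the form ends in the consonant /b/, so [e] is inserted word-finally. /zubitfaebadaub/ → zubitfaebadaube.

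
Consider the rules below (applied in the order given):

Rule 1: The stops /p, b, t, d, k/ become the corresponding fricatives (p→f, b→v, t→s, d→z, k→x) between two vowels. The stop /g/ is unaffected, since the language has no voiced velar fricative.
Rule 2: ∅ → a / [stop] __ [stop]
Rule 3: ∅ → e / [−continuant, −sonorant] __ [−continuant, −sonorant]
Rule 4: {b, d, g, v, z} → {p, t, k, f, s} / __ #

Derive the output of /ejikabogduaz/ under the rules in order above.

Rule 1 (intervocalic spirantization): /k/ is a stop between vowels /i/ and /a/, so it spirantizes to the fricative [x]. /b/ is a stop between vowels /a/ and /o/, so it spirantizes to the fricative [v]. /ejikabogduaz/ → ejixavogduaz.
Rule 2 (stop-cluster a-epenthesis): /g/ and /d/ form a stop–stop cluster, so [a] is inserted between them. /ejixavogduaz/ → ejixavogaduaz.
Rule 3 (stop-cluster e-epenthesis): no segment meets the environment; /ejixavogaduaz/ is unchanged.
Rule 4 (final devoicing): /z/ is a voiced obstruent in word-final position, so it devoices to [s]. /ejixavogaduaz/ → ejixavogaduas.

ejixavogaduas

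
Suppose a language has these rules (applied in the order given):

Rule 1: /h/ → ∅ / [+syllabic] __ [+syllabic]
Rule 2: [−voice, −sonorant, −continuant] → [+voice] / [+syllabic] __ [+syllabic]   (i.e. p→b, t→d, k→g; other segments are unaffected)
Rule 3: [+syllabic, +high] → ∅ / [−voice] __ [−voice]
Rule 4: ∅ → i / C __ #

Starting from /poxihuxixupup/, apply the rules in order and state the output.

poxiuxxubupi

Rule 1 (intervocalic h-deletion): /h/ occurs between vowels /i/ and /u/, so it deletes. /poxihuxixupup/ → poxiuxixupup.
Rule 2 (intervocalic voicing): /p/ is a voiceless stop between vowels /u/ and /u/, so it voices to [b]. /poxiuxixupup/ → poxiuxixubup.
Rule 3 (high vowel syncope): /i/ is a high vowel flanked by voiceless consonants /x/ and /x/, so it deletes. /poxiuxixubup/ → poxiuxxubup.
Rule 4 (final i-epenthesis): the form ends in the consonant /p/, so [i] is inserted word-finally. /poxiuxxubup/ → poxiuxxubupi.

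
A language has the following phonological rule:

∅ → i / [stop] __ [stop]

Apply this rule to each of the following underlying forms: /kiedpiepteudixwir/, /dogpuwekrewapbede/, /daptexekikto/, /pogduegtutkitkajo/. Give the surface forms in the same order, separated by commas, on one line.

kiedipiepiteudixwir, dogipuwekrewapibede, dapitexekikito, pogiduegitutikitikajo

/kiedpiepteudixwir/: /d/ and /p/ form a stop–stop cluster, so [i] is inserted between them. /p/ and /t/ form a stop–stop cluster, so [i] is inserted between them. → [kiedipiepiteudixwir].
/dogpuwekrewapbede/: /g/ and /p/ form a stop–stop cluster, so [i] is inserted between them. /p/ and /b/ form a stop–stop cluster, so [i] is inserted between them. → [dogipuwekrewapibede].
/daptexekikto/: /p/ and /t/ form a stop–stop cluster, so [i] is inserted between them. /k/ and /t/ form a stop–stop cluster, so [i] is inserted between them. → [dapitexekikito].
/pogduegtutkitkajo/: /g/ and /d/ form a stop–stop cluster, so [i] is inserted between them. /g/ and /t/ form a stop–stop cluster, so [i] is inserted between them. /t/ and /k/ form a stop–stop cluster, so [i] is inserted between them. /t/ and /k/ form a stop–stop cluster, so [i] is inserted between them. → [pogiduegitutikitikajo].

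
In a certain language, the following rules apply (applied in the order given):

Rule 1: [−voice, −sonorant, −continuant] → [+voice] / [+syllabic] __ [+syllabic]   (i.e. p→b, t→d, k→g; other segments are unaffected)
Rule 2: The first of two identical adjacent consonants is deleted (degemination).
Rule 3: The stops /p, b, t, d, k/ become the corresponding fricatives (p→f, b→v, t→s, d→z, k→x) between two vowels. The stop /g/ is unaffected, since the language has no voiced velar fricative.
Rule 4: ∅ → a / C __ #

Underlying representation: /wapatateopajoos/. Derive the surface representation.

wavazazeovajoosa

Rule 1 (intervocalic voicing): /p/ is a voiceless stop between vowels /a/ and /a/, so it voices to [b]. /t/ is a voiceless stop between vowels /a/ and /a/, so it voices to [d]. /t/ is a voiceless stop between vowels /a/ and /e/, so it voices to [d]. /p/ is a voiceless stop between vowels /o/ and /a/, so it voices to [b]. /wapatateopajoos/ → wabadadeobajoos.
Rule 2 (degemination): no segment meets the environment; /wabadadeobajoos/ is unchanged.
Rule 3 (intervocalic spirantization): /b/ is a stop between vowels /a/ and /a/, so it spirantizes to the fricative [v]. /d/ is a stop between vowels /a/ and /a/, so it spirantizes to the fricative [z]. /d/ is a stop between vowels /a/ and /e/, so it spirantizes to the fricative [z]. /b/ is a stop between vowels /o/ and /a/, so it spirantizes to the fricative [v]. /wabadadeobajoos/ → wavazazeovajoos.
Rule 4 (final a-epenthesis): the form ends in the consonant /s/, so [a] is inserted word-finally. /wavazazeovajoos/ → wavazazeovajoosa.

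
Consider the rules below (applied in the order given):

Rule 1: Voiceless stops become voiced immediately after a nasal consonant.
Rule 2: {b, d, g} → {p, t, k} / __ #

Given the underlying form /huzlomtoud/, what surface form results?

Rule 1 (post-nasal voicing): /t/ is a voiceless stop immediately after the nasal /m/, so it voices to [d]. /huzlomtoud/ → huzlomdoud.
Rule 2 (final devoicing): /d/ is a voiced stop in word-final position, so it devoices to [t]. /huzlomdoud/ → huzlomdout.

huzlomdout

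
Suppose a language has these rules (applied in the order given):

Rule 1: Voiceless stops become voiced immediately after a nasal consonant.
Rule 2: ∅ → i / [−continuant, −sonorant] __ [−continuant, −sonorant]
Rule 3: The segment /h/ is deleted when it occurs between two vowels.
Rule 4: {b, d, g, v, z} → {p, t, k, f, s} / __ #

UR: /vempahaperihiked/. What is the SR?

Rule 1 (post-nasal voicing): /p/ is a voiceless stop immediately after the nasal /m/, so it voices to [b]. /vempahaperihiked/ → vembahaperihiked.
Rule 2 (stop-cluster i-epenthesis): no segment meets the environment; /vembahaperihiked/ is unchanged.
Rule 3 (intervocalic h-deletion): /h/ occurs between vowels /a/ and /a/, so it deletes. /h/ occurs between vowels /i/ and /i/, so it deletes. /vembahaperihiked/ → vembaaperiiked.
Rule 4 (final devoicing): /d/ is a voiced obstruent in word-final position, so it devoices to [t]. /vembaaperiiked/ → vembaaperiiket.

vembaaperiiket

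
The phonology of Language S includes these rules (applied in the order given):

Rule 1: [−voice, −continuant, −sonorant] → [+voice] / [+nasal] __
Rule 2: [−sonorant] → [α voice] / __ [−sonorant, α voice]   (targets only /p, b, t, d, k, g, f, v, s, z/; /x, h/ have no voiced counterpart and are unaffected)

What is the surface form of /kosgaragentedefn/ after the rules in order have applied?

Rule 1 (post-nasal voicing): /t/ is a voiceless stop immediately after the nasal /n/, so it voices to [d]. /kosgaragentedefn/ → kosgaragendedefn.
Rule 2 (regressive voicing assimilation): /s/ precedes the voiced obstruent /g/, so it voices to [z] by assimilation. /kosgaragendedefn/ → kozgaragendedefn.

kozgaragendedefn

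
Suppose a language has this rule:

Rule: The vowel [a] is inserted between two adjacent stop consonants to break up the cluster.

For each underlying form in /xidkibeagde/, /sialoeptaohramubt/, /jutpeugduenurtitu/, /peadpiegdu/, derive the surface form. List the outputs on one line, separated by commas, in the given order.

xidakibeagade, sialoepataohramubat, jutapeugaduenurtitu, peadapiegadu

/xidkibeagde/: /d/ and /k/ form a stop–stop cluster, so [a] is inserted between them. /g/ and /d/ form a stop–stop cluster, so [a] is inserted between them. → [xidakibeagade].
/sialoeptaohramubt/: /p/ and /t/ form a stop–stop cluster, so [a] is inserted between them. /b/ and /t/ form a stop–stop cluster, so [a] is inserted between them. → [sialoepataohramubat].
/jutpeugduenurtitu/: /t/ and /p/ form a stop–stop cluster, so [a] is inserted between them. /g/ and /d/ form a stop–stop cluster, so [a] is inserted between them. → [jutapeugaduenurtitu].
/peadpiegdu/: /d/ and /p/ form a stop–stop cluster, so [a] is inserted between them. /g/ and /d/ form a stop–stop cluster, so [a] is inserted between them. → [peadapiegadu].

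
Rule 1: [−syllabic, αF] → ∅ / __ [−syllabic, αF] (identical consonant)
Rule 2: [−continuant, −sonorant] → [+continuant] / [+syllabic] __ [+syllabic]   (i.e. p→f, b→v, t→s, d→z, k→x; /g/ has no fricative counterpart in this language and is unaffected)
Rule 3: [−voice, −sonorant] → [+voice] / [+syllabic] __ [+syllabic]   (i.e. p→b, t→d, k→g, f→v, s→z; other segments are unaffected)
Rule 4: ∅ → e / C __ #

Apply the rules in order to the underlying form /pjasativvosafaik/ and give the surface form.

pjazazivozavaike

Rule 1 (degemination): /vv/ is a geminate; the first /v/ deletes. /pjasativvosafaik/ → pjasativosafaik.
Rule 2 (intervocalic spirantization): /t/ is a stop between vowels /a/ and /i/, so it spirantizes to the fricative [s]. /pjasativosafaik/ → pjasasivosafaik.
Rule 3 (intervocalic voicing): /s/ is a voiceless obstruent between vowels /a/ and /a/, so it voices to [z]. /s/ is a voiceless obstruent between vowels /a/ and /i/, so it voices to [z]. /s/ is a voiceless obstruent between vowels /o/ and /a/, so it voices to [z]. /f/ is a voiceless obstruent between vowels /a/ and /a/, so it voices to [v]. /pjasasivosafaik/ → pjazazivozavaik.
Rule 4 (final e-epenthesis): the form ends in the consonant /k/, so [e] is inserted word-finally. /pjazazivozavaik/ → pjazazivozavaike.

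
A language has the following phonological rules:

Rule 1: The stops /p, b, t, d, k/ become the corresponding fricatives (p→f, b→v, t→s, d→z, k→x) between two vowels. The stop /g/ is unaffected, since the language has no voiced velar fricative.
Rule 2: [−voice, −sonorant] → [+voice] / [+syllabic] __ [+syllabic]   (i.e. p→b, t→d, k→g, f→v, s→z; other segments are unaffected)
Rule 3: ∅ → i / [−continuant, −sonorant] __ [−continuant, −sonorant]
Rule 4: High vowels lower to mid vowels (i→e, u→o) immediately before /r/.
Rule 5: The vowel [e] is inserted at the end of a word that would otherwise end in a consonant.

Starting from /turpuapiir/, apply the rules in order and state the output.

torpuaviere

Rule 1 (intervocalic spirantization): /p/ is a stop between vowels /a/ and /i/, so it spirantizes to the fricative [f]. /turpuapiir/ → turpuafiir.
Rule 2 (intervocalic voicing): /f/ is a voiceless obstruent between vowels /a/ and /i/, so it voices to [v]. /turpuafiir/ → turpuaviir.
Rule 3 (stop-cluster i-epenthesis): no segment meets the environment; /turpuaviir/ is unchanged.
Rule 4 (pre-rhotic lowering): /u/ is a high vowel immediately before /r/, so it lowers to [o]. /i/ is a high vowel immediately before /r/, so it lowers to [e]. /turpuaviir/ → torpuavier.
Rule 5 (final e-epenthesis): the form ends in the consonant /r/, so [e] is inserted word-finally. /torpuavier/ → torpuaviere.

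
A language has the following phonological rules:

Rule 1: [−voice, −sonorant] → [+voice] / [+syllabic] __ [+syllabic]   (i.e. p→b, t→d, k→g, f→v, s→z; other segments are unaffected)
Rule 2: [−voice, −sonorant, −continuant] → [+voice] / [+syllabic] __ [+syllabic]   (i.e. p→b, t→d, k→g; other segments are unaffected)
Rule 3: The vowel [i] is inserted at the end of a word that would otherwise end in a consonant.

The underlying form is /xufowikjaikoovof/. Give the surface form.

xuvowikjaigoovofi

Rule 1 (intervocalic voicing): /f/ is a voiceless obstruent between vowels /u/ and /o/, so it voices to [v]. /k/ is a voiceless obstruent between vowels /i/ and /o/, so it voices to [g]. /xufowikjaikoovof/ → xuvowikjaigoovof.
Rule 2 (intervocalic voicing): no segment meets the environment; /xuvowikjaigoovof/ is unchanged.
Rule 3 (final i-epenthesis): the form ends in the consonant /f/, so [i] is inserted word-finally. /xuvowikjaigoovof/ → xuvowikjaigoovofi.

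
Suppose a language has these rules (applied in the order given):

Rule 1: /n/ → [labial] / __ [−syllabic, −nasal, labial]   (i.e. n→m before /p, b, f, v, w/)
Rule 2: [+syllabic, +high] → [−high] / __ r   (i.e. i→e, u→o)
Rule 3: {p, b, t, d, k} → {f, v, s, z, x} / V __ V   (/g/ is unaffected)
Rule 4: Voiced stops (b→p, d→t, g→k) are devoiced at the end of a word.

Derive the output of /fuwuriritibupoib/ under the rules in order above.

fuworerisivufoip

Rule 1 (nasal place assimilation): no segment meets the environment; /fuwuriritibupoib/ is unchanged.
Rule 2 (pre-rhotic lowering): /u/ is a high vowel immediately before /r/, so it lowers to [o]. /i/ is a high vowel immediately before /r/, so it lowers to [e]. /fuwuriritibupoib/ → fuworeritibupoib.
Rule 3 (intervocalic spirantization): /t/ is a stop between vowels /i/ and /i/, so it spirantizes to the fricative [s]. /b/ is a stop between vowels /i/ and /u/, so it spirantizes to the fricative [v]. /p/ is a stop between vowels /u/ and /o/, so it spirantizes to the fricative [f]. /fuworeritibupoib/ → fuworerisivufoib.
Rule 4 (final devoicing): /b/ is a voiced stop in word-final position, so it devoices to [p]. /fuworerisivufoib/ → fuworerisivufoip.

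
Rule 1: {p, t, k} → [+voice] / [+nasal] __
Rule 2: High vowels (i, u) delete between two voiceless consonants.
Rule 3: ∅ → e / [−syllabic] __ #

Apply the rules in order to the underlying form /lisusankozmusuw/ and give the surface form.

lissangozmusuwe

Rule 1 (post-nasal voicing): /k/ is a voiceless stop immediately after the nasal /n/, so it voices to [g]. /lisusankozmusuw/ → lisusangozmusuw.
Rule 2 (high vowel syncope): /u/ is a high vowel flanked by voiceless consonants /s/ and /s/, so it deletes. /lisusangozmusuw/ → lissangozmusuw.
Rule 3 (final e-epenthesis): the form ends in the consonant /w/, so [e] is inserted word-finally. /lissangozmusuw/ → lissangozmusuwe.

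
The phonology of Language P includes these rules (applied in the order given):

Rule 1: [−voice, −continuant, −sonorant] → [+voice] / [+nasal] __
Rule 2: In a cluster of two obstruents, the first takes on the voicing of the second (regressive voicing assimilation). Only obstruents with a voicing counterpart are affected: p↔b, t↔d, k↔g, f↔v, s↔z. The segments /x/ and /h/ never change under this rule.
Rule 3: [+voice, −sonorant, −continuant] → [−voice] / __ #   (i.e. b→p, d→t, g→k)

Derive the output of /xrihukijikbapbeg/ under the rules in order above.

Rule 1 (post-nasal voicing): no segment meets the environment; /xrihukijikbapbeg/ is unchanged.
Rule 2 (regressive voicing assimilation): /k/ precedes the voiced obstruent /b/, so it voices to [g] by assimilation. /p/ precedes the voiced obstruent /b/, so it voices to [b] by assimilation. /xrihukijikbapbeg/ → xrihukijigbabbeg.
Rule 3 (final devoicing): /g/ is a voiced stop in word-final position, so it devoices to [k]. /xrihukijigbabbeg/ → xrihukijigbabbek.

xrihukijigbabbek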